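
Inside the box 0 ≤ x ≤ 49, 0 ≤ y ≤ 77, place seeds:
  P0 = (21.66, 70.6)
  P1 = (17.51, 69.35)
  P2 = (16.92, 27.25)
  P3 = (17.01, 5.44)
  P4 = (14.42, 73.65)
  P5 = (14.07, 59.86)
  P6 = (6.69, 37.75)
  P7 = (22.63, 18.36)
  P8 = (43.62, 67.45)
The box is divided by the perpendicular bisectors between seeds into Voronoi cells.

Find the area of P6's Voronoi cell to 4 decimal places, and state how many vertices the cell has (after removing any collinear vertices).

Area of P6's cell: 373.7885 (3 vertices)

1. box [0,49]×[0,77]: [(0, 0) (49, 0) (49, 77) (0, 77)]
2. ⊥bis P6·P0 via (14.175,54.175): [(0, 60.6347) (0, 0) (49, 0) (49, 38.305)]  |A|=2424.0211
3. ⊥bis P6·P1 via (12.1,53.55): [(25.9619, 48.8036) (0, 57.6931) (0, 0) (49, 0) (49, 38.305)]  |A|=2385.8368
4. ⊥bis P6·P2 via (11.805,32.5): [(27.7177, 48.0035) (25.9619, 48.8036) (0, 57.6931) (0, 20.9986)]  |A|=511.1261
5. ⊥bis P6·P3 via (11.85,21.595): [(27.7177, 48.0035) (25.9619, 48.8036) (0, 57.6931) (0, 20.9986)]  |A|=511.1261
6. ⊥bis P6·P4 via (10.555,55.7): [(27.7177, 48.0035) (25.9619, 48.8036) (0, 57.6931) (0, 20.9986)]  |A|=511.1261
7. ⊥bis P6·P5 via (10.38,48.805): [(23.9063, 44.2901) (0, 52.2697) (0, 20.9986)]  |A|=373.7885
8. ⊥bis P6·P7 via (14.66,28.055): [(23.9063, 44.2901) (0, 52.2697) (0, 20.9986)]  |A|=373.7885
9. ⊥bis P6·P8 via (25.155,52.6): [(23.9063, 44.2901) (0, 52.2697) (0, 20.9986)]  |A|=373.7885
10. canonical 3-gon: [(23.9063, 44.2901) (0, 52.2697) (0, 20.9986)]
11. shoelace: 373.7885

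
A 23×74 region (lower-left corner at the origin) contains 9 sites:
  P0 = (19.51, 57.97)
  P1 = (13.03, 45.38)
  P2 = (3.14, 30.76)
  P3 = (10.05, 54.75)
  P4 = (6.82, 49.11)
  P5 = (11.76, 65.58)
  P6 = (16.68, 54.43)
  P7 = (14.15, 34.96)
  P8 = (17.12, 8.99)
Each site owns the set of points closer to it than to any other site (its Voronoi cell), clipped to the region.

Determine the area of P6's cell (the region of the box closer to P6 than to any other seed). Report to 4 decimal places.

1. box [0,23]×[0,74]: [(0, 0) (23, 0) (23, 74) (0, 74)]
2. ⊥bis P6·P0 via (18.095,56.2): [(0, 70.6658) (0, 0) (23, 0) (23, 52.2788)]  |A|=1413.8623
3. ⊥bis P6·P1 via (14.855,49.905): [(0, 70.6658) (0, 55.8962) (23, 46.62) (23, 52.2788)]  |A|=234.9255
4. ⊥bis P6·P2 via (9.91,42.595): [(0, 70.6658) (0, 55.8962) (23, 46.62) (23, 52.2788)]  |A|=234.9255
5. ⊥bis P6·P3 via (13.365,54.59): [(13.6155, 59.781) (13.1716, 50.5839) (23, 46.62) (23, 52.2788)]  |A|=72.6283
6. ⊥bis P6·P4 via (11.75,51.77): [(13.6155, 59.781) (13.1716, 50.5839) (23, 46.62) (23, 52.2788)]  |A|=72.6283
7. ⊥bis P6·P5 via (14.22,60.005): [(13.65, 59.7535) (13.6134, 59.7374) (13.1716, 50.5839) (23, 46.62) (23, 52.2788)]  |A|=72.6275
8. ⊥bis P6·P7 via (15.415,44.695): [(13.65, 59.7535) (13.6134, 59.7374) (13.1716, 50.5839) (23, 46.62) (23, 52.2788)]  |A|=72.6275
9. ⊥bis P6·P8 via (16.9,31.71): [(13.65, 59.7535) (13.6134, 59.7374) (13.1716, 50.5839) (23, 46.62) (23, 52.2788)]  |A|=72.6275
10. canonical 5-gon: [(13.65, 59.7535) (13.6134, 59.7374) (13.1716, 50.5839) (23, 46.62) (23, 52.2788)]
11. shoelace: 72.6275

Area of P6's cell: 72.6275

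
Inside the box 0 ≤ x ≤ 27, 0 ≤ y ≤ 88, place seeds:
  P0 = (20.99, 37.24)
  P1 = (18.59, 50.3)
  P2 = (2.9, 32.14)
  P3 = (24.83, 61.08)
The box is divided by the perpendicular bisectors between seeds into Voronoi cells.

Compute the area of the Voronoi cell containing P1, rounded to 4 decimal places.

Area of P1's cell: 430.0421

1. box [0,27]×[0,88]: [(0, 0) (27, 0) (27, 88) (0, 88)]
2. ⊥bis P1·P0 via (19.79,43.77): [(0, 40.1332) (27, 45.095) (27, 88) (0, 88)]  |A|=1225.4192
3. ⊥bis P1·P2 via (10.745,41.22): [(0, 50.5035) (9.8976, 41.9521) (27, 45.095) (27, 88) (0, 88)]  |A|=1174.0985
4. ⊥bis P1·P3 via (21.71,55.69): [(0, 68.2568) (0, 50.5035) (9.8976, 41.9521) (27, 45.095) (27, 52.6279)]  |A|=430.0421
5. canonical 5-gon: [(0, 68.2568) (0, 50.5035) (9.8976, 41.9521) (27, 45.095) (27, 52.6279)]
6. shoelace: 430.0421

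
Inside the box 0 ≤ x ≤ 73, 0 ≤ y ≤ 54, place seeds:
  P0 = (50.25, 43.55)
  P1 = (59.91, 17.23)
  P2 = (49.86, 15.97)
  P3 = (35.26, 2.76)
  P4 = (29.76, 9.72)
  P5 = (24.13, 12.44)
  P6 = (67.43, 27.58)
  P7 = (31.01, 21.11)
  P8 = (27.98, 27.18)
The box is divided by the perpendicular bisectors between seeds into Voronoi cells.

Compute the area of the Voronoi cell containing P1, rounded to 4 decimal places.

1. box [0,73]×[0,54]: [(0, 0) (73, 0) (73, 54) (0, 54)]
2. ⊥bis P1·P0 via (55.08,30.39): [(0, 10.1745) (0, 0) (73, 0) (73, 36.967)]  |A|=1720.6644
3. ⊥bis P1·P2 via (54.885,16.6): [(53.2407, 29.715) (56.9662, 0) (73, 0) (73, 36.967)]  |A|=603.4424
4. ⊥bis P1·P3 via (47.585,9.995): [(53.2407, 29.715) (56.9662, 0) (73, 0) (73, 36.967)]  |A|=603.4424
5. ⊥bis P1·P4 via (44.835,13.475): [(53.2407, 29.715) (56.9662, 0) (73, 0) (73, 36.967)]  |A|=603.4424
6. ⊥bis P1·P5 via (42.02,14.835): [(53.2407, 29.715) (56.9662, 0) (73, 0) (73, 36.967)]  |A|=603.4424
7. ⊥bis P1·P6 via (63.67,22.405): [(53.4855, 29.8048) (53.2407, 29.715) (56.9662, 0) (73, 0) (73, 15.6261)]  |A|=395.2134
8. ⊥bis P1·P7 via (45.46,19.17): [(53.4855, 29.8048) (53.2407, 29.715) (56.9662, 0) (73, 0) (73, 15.6261)]  |A|=395.2134
9. ⊥bis P1·P8 via (43.945,22.205): [(53.4855, 29.8048) (53.2407, 29.715) (56.9662, 0) (73, 0) (73, 15.6261)]  |A|=395.2134
10. canonical 5-gon: [(53.4855, 29.8048) (53.2407, 29.715) (56.9662, 0) (73, 0) (73, 15.6261)]
11. shoelace: 395.2134

Area of P1's cell: 395.2134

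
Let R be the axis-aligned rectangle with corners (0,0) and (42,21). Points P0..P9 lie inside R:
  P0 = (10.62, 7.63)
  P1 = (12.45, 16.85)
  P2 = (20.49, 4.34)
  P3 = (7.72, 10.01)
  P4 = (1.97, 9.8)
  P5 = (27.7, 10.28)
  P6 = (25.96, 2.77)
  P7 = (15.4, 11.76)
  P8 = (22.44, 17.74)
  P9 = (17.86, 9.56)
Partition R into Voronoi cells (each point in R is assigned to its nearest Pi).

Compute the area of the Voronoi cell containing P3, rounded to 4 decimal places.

1. box [0,42]×[0,21]: [(0, 0) (42, 0) (42, 21) (0, 21)]
2. ⊥bis P3·P0 via (9.17,8.82): [(0, 0) (1.9315, 0) (19.166, 21) (0, 21)]  |A|=221.5239
3. ⊥bis P3·P1 via (10.085,13.43): [(0, 20.404) (0, 0) (1.9315, 0) (11.9149, 12.1646)]  |A|=133.3036
4. ⊥bis P3·P2 via (14.105,7.175): [(0, 20.404) (0, 0) (1.9315, 0) (11.9149, 12.1646)]  |A|=133.3036
5. ⊥bis P3·P4 via (4.845,9.905): [(4.5772, 17.2388) (5.0672, 3.8208) (11.9149, 12.1646)]  |A|=47.9854
6. ⊥bis P3·P5 via (17.71,10.145): [(4.5772, 17.2388) (5.0672, 3.8208) (11.9149, 12.1646)]  |A|=47.9854
7. ⊥bis P3·P6 via (16.84,6.39): [(4.5772, 17.2388) (5.0672, 3.8208) (11.9149, 12.1646)]  |A|=47.9854
8. ⊥bis P3·P7 via (11.56,10.885): [(11.1475, 12.6953) (4.5772, 17.2388) (5.0672, 3.8208) (11.4089, 11.5481)]  |A|=47.6146
9. ⊥bis P3·P8 via (15.08,13.875): [(11.1475, 12.6953) (4.5772, 17.2388) (5.0672, 3.8208) (11.4089, 11.5481)]  |A|=47.6146
10. ⊥bis P3·P9 via (12.79,9.785): [(11.1475, 12.6953) (4.5772, 17.2388) (5.0672, 3.8208) (11.4089, 11.5481)]  |A|=47.6146
11. canonical 4-gon: [(11.1475, 12.6953) (4.5772, 17.2388) (5.0672, 3.8208) (11.4089, 11.5481)]
12. shoelace: 47.6146

Area of P3's cell: 47.6146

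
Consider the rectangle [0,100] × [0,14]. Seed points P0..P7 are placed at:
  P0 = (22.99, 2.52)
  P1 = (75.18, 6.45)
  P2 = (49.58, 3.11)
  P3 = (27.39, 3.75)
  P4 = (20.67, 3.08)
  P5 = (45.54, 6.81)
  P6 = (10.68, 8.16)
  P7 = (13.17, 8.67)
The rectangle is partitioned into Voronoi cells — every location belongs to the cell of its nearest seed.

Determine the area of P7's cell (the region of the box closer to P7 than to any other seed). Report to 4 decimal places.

Area of P7's cell: 78.2569

1. box [0,100]×[0,14]: [(0, 0) (100, 0) (100, 14) (0, 14)]
2. ⊥bis P7·P0 via (18.08,5.595): [(0, 0) (14.576, 0) (23.3438, 14) (0, 14)]  |A|=265.4388
3. ⊥bis P7·P1 via (44.175,7.56): [(0, 0) (14.576, 0) (23.3438, 14) (0, 14)]  |A|=265.4388
4. ⊥bis P7·P2 via (31.375,5.89): [(0, 0) (14.576, 0) (23.3438, 14) (0, 14)]  |A|=265.4388
5. ⊥bis P7·P3 via (20.28,6.21): [(0, 0) (14.576, 0) (22.5203, 12.6851) (22.9753, 14) (0, 14)]  |A|=265.1965
6. ⊥bis P7·P4 via (16.92,5.875): [(0, 0) (12.5412, 0) (22.9748, 13.9986) (22.9753, 14) (0, 14)]  |A|=248.619
7. ⊥bis P7·P5 via (29.355,7.74): [(0, 0) (12.5412, 0) (22.9748, 13.9986) (22.9753, 14) (0, 14)]  |A|=248.619
8. ⊥bis P7·P6 via (11.925,8.415): [(13.4098, 1.1655) (22.9748, 13.9986) (22.9753, 14) (10.7811, 14)]  |A|=78.2569
9. canonical 4-gon: [(13.4098, 1.1655) (22.9748, 13.9986) (22.9753, 14) (10.7811, 14)]
10. shoelace: 78.2569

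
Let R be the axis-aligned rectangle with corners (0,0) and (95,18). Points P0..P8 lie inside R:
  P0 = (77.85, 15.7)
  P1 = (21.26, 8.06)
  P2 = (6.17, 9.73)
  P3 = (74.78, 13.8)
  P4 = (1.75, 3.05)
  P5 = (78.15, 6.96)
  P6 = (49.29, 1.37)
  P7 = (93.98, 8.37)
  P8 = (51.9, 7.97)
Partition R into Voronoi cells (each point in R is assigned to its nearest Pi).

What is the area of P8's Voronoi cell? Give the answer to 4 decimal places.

Area of P8's cell: 355.0971

1. box [0,95]×[0,18]: [(0, 0) (95, 0) (95, 18) (0, 18)]
2. ⊥bis P8·P0 via (64.875,11.835): [(0, 0) (68.4004, 0) (63.0386, 18) (0, 18)]  |A|=1182.9508
3. ⊥bis P8·P1 via (36.58,8.015): [(36.5565, 0) (68.4004, 0) (63.0386, 18) (36.6093, 18)]  |A|=524.4588
4. ⊥bis P8·P2 via (29.035,8.85): [(36.5565, 0) (68.4004, 0) (63.0386, 18) (36.6093, 18)]  |A|=524.4588
5. ⊥bis P8·P3 via (63.34,10.885): [(36.5565, 0) (66.1136, 0) (61.527, 18) (36.6093, 18)]  |A|=490.2735
6. ⊥bis P8·P4 via (26.825,5.51): [(36.5565, 0) (66.1136, 0) (61.527, 18) (36.6093, 18)]  |A|=490.2735
7. ⊥bis P8·P5 via (65.025,7.465): [(36.5565, 0) (64.7378, 0) (64.9183, 4.691) (61.527, 18) (36.6093, 18)]  |A|=487.0466
8. ⊥bis P8·P6 via (50.595,4.67): [(36.5864, 10.2097) (62.4042, 0) (64.7378, 0) (64.9183, 4.691) (61.527, 18) (36.6093, 18)]  |A|=355.0971
9. ⊥bis P8·P7 via (72.94,8.17): [(36.5864, 10.2097) (62.4042, 0) (64.7378, 0) (64.9183, 4.691) (61.527, 18) (36.6093, 18)]  |A|=355.0971
10. canonical 6-gon: [(36.5864, 10.2097) (62.4042, 0) (64.7378, 0) (64.9183, 4.691) (61.527, 18) (36.6093, 18)]
11. shoelace: 355.0971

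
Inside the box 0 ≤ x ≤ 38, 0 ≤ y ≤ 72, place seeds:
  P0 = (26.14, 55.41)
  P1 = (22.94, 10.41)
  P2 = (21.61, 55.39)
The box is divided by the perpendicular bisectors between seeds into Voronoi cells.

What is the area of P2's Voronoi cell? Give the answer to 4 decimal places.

Area of P2's cell: 941.3147

1. box [0,38]×[0,72]: [(0, 0) (38, 0) (38, 72) (0, 72)]
2. ⊥bis P2·P0 via (23.875,55.4): [(0, 0) (24.1196, 0) (23.8017, 72) (0, 72)]  |A|=1725.1669
3. ⊥bis P2·P1 via (22.275,32.9): [(0, 32.2414) (23.9741, 32.9502) (23.8017, 72) (0, 72)]  |A|=941.3147
4. canonical 4-gon: [(0, 32.2414) (23.9741, 32.9502) (23.8017, 72) (0, 72)]
5. shoelace: 941.3147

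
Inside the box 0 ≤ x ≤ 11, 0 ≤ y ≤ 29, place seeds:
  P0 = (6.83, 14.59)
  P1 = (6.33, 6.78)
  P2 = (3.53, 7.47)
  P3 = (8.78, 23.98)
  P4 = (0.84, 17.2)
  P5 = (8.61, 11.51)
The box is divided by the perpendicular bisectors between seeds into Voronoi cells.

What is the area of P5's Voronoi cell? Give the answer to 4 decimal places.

1. box [0,11]×[0,29]: [(0, 0) (11, 0) (11, 29) (0, 29)]
2. ⊥bis P5·P0 via (7.72,13.05): [(0, 8.5884) (0, 0) (11, 0) (11, 14.9456)]  |A|=129.4371
3. ⊥bis P5·P1 via (7.47,9.145): [(3.9222, 10.8552) (11, 7.4434) (11, 14.9456)]  |A|=26.5494
4. ⊥bis P5·P2 via (6.07,9.49): [(4.6499, 11.2757) (5.6446, 10.0249) (11, 7.4434) (11, 14.9456)]  |A|=25.8852
5. ⊥bis P5·P3 via (8.695,17.745): [(4.6499, 11.2757) (5.6446, 10.0249) (11, 7.4434) (11, 14.9456)]  |A|=25.8852
6. ⊥bis P5·P4 via (4.725,14.355): [(4.6499, 11.2757) (5.6446, 10.0249) (11, 7.4434) (11, 14.9456)]  |A|=25.8852
7. canonical 4-gon: [(4.6499, 11.2757) (5.6446, 10.0249) (11, 7.4434) (11, 14.9456)]
8. shoelace: 25.8852

Area of P5's cell: 25.8852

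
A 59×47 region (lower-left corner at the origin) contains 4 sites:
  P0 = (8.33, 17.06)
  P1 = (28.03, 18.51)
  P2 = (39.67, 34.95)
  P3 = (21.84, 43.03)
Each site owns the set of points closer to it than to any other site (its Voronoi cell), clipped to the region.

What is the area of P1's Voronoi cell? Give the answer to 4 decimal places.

Area of P1's cell: 907.1320

1. box [0,59]×[0,47]: [(0, 0) (59, 0) (59, 47) (0, 47)]
2. ⊥bis P1·P0 via (18.18,17.785): [(19.489, 0) (59, 0) (59, 47) (16.0297, 47)]  |A|=1938.3104
3. ⊥bis P1·P2 via (33.85,26.73): [(16.6239, 38.9266) (19.489, 0) (59, 0) (59, 8.9231)]  |A|=958.0756
4. ⊥bis P1·P3 via (24.935,30.77): [(27.3006, 31.3672) (17.3649, 28.859) (19.489, 0) (59, 0) (59, 8.9231)]  |A|=907.132
5. canonical 5-gon: [(27.3006, 31.3672) (17.3649, 28.859) (19.489, 0) (59, 0) (59, 8.9231)]
6. shoelace: 907.132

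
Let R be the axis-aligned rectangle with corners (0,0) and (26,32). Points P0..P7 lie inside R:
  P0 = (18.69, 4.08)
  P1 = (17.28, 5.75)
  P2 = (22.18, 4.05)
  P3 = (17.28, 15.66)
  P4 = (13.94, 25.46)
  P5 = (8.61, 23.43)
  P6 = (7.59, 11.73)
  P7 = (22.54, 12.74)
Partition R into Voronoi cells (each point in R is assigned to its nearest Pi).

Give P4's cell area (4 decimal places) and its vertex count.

Area of P4's cell: 159.1932 (5 vertices)

1. box [0,26]×[0,32]: [(0, 0) (26, 0) (26, 32) (0, 32)]
2. ⊥bis P4·P0 via (16.315,14.77): [(0, 11.1453) (26, 16.9217) (26, 32) (0, 32)]  |A|=467.1289
3. ⊥bis P4·P1 via (15.61,15.605): [(0, 12.9598) (26, 17.3657) (26, 32) (0, 32)]  |A|=437.7694
4. ⊥bis P4·P2 via (18.06,14.755): [(0, 12.9598) (23.9333, 17.0154) (26, 17.8108) (26, 32) (0, 32)]  |A|=437.3093
5. ⊥bis P4·P3 via (15.61,20.56): [(0, 15.2399) (26, 24.1011) (26, 32) (0, 32)]  |A|=320.5678
6. ⊥bis P4·P5 via (11.275,24.445): [(13.0827, 19.6987) (26, 24.1011) (26, 32) (8.3976, 32)]  |A|=159.283
7. ⊥bis P4·P6 via (10.765,18.595): [(13.0827, 19.6987) (26, 24.1011) (26, 32) (8.3976, 32)]  |A|=159.283
8. ⊥bis P4·P7 via (18.24,19.1): [(13.0827, 19.6987) (25.2679, 23.8516) (26, 24.3465) (26, 32) (8.3976, 32)]  |A|=159.1932
9. canonical 5-gon: [(13.0827, 19.6987) (25.2679, 23.8516) (26, 24.3465) (26, 32) (8.3976, 32)]
10. shoelace: 159.1932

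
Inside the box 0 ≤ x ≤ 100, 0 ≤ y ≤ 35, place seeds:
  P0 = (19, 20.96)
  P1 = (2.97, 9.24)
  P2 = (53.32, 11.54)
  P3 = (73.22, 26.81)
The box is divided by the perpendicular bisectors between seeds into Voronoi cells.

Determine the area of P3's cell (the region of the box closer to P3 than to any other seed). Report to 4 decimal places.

1. box [0,100]×[0,35]: [(0, 0) (100, 0) (100, 35) (0, 35)]
2. ⊥bis P3·P0 via (46.11,23.885): [(48.687, 0) (100, 0) (100, 35) (44.9108, 35)]  |A|=1862.0384
3. ⊥bis P3·P1 via (38.095,18.025): [(48.687, 0) (100, 0) (100, 35) (44.9108, 35)]  |A|=1862.0384
4. ⊥bis P3·P2 via (63.27,19.175): [(77.9837, 0) (100, 0) (100, 35) (51.1269, 35)]  |A|=1240.5649
5. canonical 4-gon: [(77.9837, 0) (100, 0) (100, 35) (51.1269, 35)]
6. shoelace: 1240.5649

Area of P3's cell: 1240.5649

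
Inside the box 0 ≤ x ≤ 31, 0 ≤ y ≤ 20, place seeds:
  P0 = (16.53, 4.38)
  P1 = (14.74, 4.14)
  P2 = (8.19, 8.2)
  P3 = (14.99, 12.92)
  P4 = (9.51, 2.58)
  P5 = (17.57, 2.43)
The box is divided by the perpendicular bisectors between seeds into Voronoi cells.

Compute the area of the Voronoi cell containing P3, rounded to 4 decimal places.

1. box [0,31]×[0,20]: [(0, 0) (31, 0) (31, 20) (0, 20)]
2. ⊥bis P3·P0 via (15.76,8.65): [(0, 5.808) (31, 11.3982) (31, 20) (0, 20)]  |A|=353.3034
3. ⊥bis P3·P1 via (14.865,8.53): [(0, 8.9533) (15.0632, 8.5244) (31, 11.3982) (31, 20) (0, 20)]  |A|=329.6148
4. ⊥bis P3·P2 via (11.59,10.56): [(12.9614, 8.5842) (15.0632, 8.5244) (31, 11.3982) (31, 20) (5.0375, 20)]  |A|=229.2703
5. ⊥bis P3·P4 via (12.25,7.75): [(12.9614, 8.5842) (15.0632, 8.5244) (31, 11.3982) (31, 20) (5.0375, 20)]  |A|=229.2703
6. ⊥bis P3·P5 via (16.28,7.675): [(12.9614, 8.5842) (15.0632, 8.5244) (31, 11.3982) (31, 20) (5.0375, 20)]  |A|=229.2703
7. canonical 5-gon: [(12.9614, 8.5842) (15.0632, 8.5244) (31, 11.3982) (31, 20) (5.0375, 20)]
8. shoelace: 229.2703

Area of P3's cell: 229.2703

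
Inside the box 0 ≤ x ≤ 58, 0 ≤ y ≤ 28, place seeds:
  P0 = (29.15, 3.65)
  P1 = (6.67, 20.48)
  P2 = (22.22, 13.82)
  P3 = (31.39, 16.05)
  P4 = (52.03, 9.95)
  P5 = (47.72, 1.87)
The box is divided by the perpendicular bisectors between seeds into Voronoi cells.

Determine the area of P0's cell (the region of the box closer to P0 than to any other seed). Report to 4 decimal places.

Area of P0's cell: 176.3813

1. box [0,58]×[0,28]: [(0, 0) (58, 0) (58, 28) (0, 28)]
2. ⊥bis P0·P1 via (17.91,12.065): [(8.8774, 0) (58, 0) (58, 28) (29.84, 28)]  |A|=1081.9573
3. ⊥bis P0·P2 via (25.685,8.735): [(12.8661, 0) (58, 0) (58, 28) (53.957, 28)]  |A|=688.4764
4. ⊥bis P0·P3 via (30.27,9.85): [(27.9392, 10.271) (12.8661, 0) (58, 0) (58, 4.8407)]  |A|=304.544
5. ⊥bis P0·P4 via (40.59,6.8): [(40.2464, 8.0478) (27.9392, 10.271) (12.8661, 0) (42.4624, 0)]  |A|=199.0521
6. ⊥bis P0·P5 via (38.435,2.76): [(38.9641, 8.2795) (27.9392, 10.271) (12.8661, 0) (38.1704, 0)]  |A|=176.3813
7. canonical 4-gon: [(38.9641, 8.2795) (27.9392, 10.271) (12.8661, 0) (38.1704, 0)]
8. shoelace: 176.3813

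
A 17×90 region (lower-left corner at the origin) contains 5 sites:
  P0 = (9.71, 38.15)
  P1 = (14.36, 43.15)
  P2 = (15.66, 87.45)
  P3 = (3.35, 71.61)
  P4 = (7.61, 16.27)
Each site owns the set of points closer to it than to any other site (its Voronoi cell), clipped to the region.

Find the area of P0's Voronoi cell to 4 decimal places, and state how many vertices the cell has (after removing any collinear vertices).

Area of P0's cell: 284.1073 (4 vertices)

1. box [0,17]×[0,90]: [(0, 0) (17, 0) (17, 90) (0, 90)]
2. ⊥bis P0·P1 via (12.035,40.65): [(0, 51.8425) (0, 0) (17, 0) (17, 36.0325)]  |A|=746.9383
3. ⊥bis P0·P2 via (12.685,62.8): [(0, 51.8425) (0, 0) (17, 0) (17, 36.0325)]  |A|=746.9383
4. ⊥bis P0·P3 via (6.53,54.88): [(0, 51.8425) (0, 0) (17, 0) (17, 36.0325)]  |A|=746.9383
5. ⊥bis P0·P4 via (8.66,27.21): [(0, 51.8425) (0, 28.0412) (17, 26.4095) (17, 36.0325)]  |A|=284.1073
6. canonical 4-gon: [(0, 51.8425) (0, 28.0412) (17, 26.4095) (17, 36.0325)]
7. shoelace: 284.1073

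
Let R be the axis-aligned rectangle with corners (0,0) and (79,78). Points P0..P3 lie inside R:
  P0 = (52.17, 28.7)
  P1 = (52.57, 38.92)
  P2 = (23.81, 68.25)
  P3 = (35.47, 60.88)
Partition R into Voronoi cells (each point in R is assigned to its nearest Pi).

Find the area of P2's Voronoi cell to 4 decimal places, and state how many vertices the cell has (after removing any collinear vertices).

1. box [0,79]×[0,78]: [(0, 0) (79, 0) (79, 78) (0, 78)]
2. ⊥bis P2·P0 via (37.99,48.475): [(0, 21.2336) (79, 77.8819) (79, 78) (0, 78)]  |A|=2246.9361
3. ⊥bis P2·P1 via (38.19,53.585): [(0, 21.2336) (19.3414, 35.1027) (63.0889, 78) (0, 78)]  |A|=1902.1419
4. ⊥bis P2·P3 via (29.64,64.565): [(0, 21.2336) (4.1175, 24.1862) (38.1319, 78) (0, 78)]  |A|=1142.8814
5. canonical 4-gon: [(0, 21.2336) (4.1175, 24.1862) (38.1319, 78) (0, 78)]
6. shoelace: 1142.8814

Area of P2's cell: 1142.8814 (4 vertices)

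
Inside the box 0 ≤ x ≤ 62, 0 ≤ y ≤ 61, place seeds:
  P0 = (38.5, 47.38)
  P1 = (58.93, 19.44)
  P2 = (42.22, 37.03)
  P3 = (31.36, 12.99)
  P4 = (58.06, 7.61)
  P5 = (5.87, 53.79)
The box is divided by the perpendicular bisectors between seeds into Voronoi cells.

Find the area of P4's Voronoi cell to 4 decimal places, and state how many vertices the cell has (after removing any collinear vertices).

1. box [0,62]×[0,61]: [(0, 0) (62, 0) (62, 61) (0, 61)]
2. ⊥bis P4·P0 via (48.28,27.495): [(0, 3.7495) (0, 0) (62, 0) (62, 34.2429)]  |A|=1177.7651
3. ⊥bis P4·P1 via (58.495,13.525): [(24.8993, 15.9957) (0, 3.7495) (0, 0) (62, 0) (62, 13.2672)]  |A|=788.6591
4. ⊥bis P4·P2 via (50.14,22.32): [(36.772, 15.1225) (8.6845, 0) (62, 0) (62, 13.2672)]  |A|=570.4857
5. ⊥bis P4·P3 via (44.71,10.3): [(45.5516, 14.4769) (42.6346, 0) (62, 0) (62, 13.2672)]  |A|=249.2877
6. ⊥bis P4·P5 via (31.965,30.7): [(45.5516, 14.4769) (42.6346, 0) (62, 0) (62, 13.2672)]  |A|=249.2877
7. canonical 4-gon: [(45.5516, 14.4769) (42.6346, 0) (62, 0) (62, 13.2672)]
8. shoelace: 249.2877

Area of P4's cell: 249.2877 (4 vertices)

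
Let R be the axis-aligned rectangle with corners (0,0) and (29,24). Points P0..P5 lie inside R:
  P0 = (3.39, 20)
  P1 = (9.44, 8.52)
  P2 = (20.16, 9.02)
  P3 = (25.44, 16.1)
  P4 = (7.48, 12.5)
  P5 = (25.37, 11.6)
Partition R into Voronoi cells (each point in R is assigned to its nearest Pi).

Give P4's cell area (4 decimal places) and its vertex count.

Area of P4's cell: 112.2671 (5 vertices)

1. box [0,29]×[0,24]: [(0, 0) (29, 0) (29, 24) (0, 24)]
2. ⊥bis P4·P0 via (5.435,16.25): [(0, 13.2861) (0, 0) (29, 0) (29, 24) (19.6465, 24)]  |A|=590.7549
3. ⊥bis P4·P1 via (8.46,10.51): [(0, 13.2861) (0, 6.3438) (29, 20.6252) (29, 24) (19.6465, 24)]  |A|=199.7052
4. ⊥bis P4·P2 via (13.82,10.76): [(17.0677, 22.5937) (0, 13.2861) (0, 6.3438) (14.5783, 13.523)]  |A|=116.4265
5. ⊥bis P4·P3 via (16.46,14.3): [(15.7558, 17.8133) (15.0213, 21.4777) (0, 13.2861) (0, 6.3438) (14.5783, 13.523)]  |A|=112.2671
6. ⊥bis P4·P5 via (16.425,12.05): [(15.7558, 17.8133) (15.0213, 21.4777) (0, 13.2861) (0, 6.3438) (14.5783, 13.523)]  |A|=112.2671
7. canonical 5-gon: [(15.7558, 17.8133) (15.0213, 21.4777) (0, 13.2861) (0, 6.3438) (14.5783, 13.523)]
8. shoelace: 112.2671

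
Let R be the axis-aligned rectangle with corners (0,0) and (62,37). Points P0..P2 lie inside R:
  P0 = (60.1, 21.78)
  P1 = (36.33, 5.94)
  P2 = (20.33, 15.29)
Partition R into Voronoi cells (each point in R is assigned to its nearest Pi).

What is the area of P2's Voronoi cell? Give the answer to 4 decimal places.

1. box [0,62]×[0,37]: [(0, 0) (62, 0) (62, 37) (0, 37)]
2. ⊥bis P2·P0 via (40.215,18.535): [(0, 0) (43.2397, 0) (37.2017, 37) (0, 37)]  |A|=1488.1663
3. ⊥bis P2·P1 via (28.33,10.615): [(0, 0) (22.1269, 0) (38.6309, 28.2422) (37.2017, 37) (0, 37)]  |A|=1190.0298
4. canonical 5-gon: [(0, 0) (22.1269, 0) (38.6309, 28.2422) (37.2017, 37) (0, 37)]
5. shoelace: 1190.0298

Area of P2's cell: 1190.0298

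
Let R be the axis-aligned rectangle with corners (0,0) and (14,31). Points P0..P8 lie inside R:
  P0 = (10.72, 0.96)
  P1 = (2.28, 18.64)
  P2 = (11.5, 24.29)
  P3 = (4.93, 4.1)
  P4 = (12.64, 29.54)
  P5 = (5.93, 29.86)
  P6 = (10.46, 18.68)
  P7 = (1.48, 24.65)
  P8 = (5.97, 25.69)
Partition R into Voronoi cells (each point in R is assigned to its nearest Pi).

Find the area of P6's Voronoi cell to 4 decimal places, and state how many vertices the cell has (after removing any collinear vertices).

1. box [0,14]×[0,31]: [(0, 0) (14, 0) (14, 31) (0, 31)]
2. ⊥bis P6·P0 via (10.59,9.82): [(0, 9.6646) (14, 9.87) (14, 31) (0, 31)]  |A|=297.2574
3. ⊥bis P6·P1 via (6.37,18.66): [(6.4135, 9.7587) (14, 9.87) (14, 31) (6.3097, 31)]  |A|=161.8273
4. ⊥bis P6·P2 via (10.98,21.485): [(6.352, 22.343) (6.4135, 9.7587) (14, 9.87) (14, 20.9251)]  |A|=90.0132
5. ⊥bis P6·P3 via (7.695,11.39): [(6.352, 22.343) (6.4032, 11.88) (11.788, 9.8376) (14, 9.87) (14, 20.9251)]  |A|=84.3125
6. ⊥bis P6·P4 via (11.55,24.11): [(6.352, 22.343) (6.4032, 11.88) (11.788, 9.8376) (14, 9.87) (14, 20.9251)]  |A|=84.3125
7. ⊥bis P6·P5 via (8.195,24.27): [(6.352, 22.343) (6.4032, 11.88) (11.788, 9.8376) (14, 9.87) (14, 20.9251)]  |A|=84.3125
8. ⊥bis P6·P7 via (5.97,21.665): [(6.4132, 22.3316) (6.3525, 22.2403) (6.4032, 11.88) (11.788, 9.8376) (14, 9.87) (14, 20.9251)]  |A|=84.3093
9. ⊥bis P6·P8 via (8.215,22.185): [(7.9881, 22.0397) (6.3586, 20.9959) (6.4032, 11.88) (11.788, 9.8376) (14, 9.87) (14, 20.9251)]  |A|=83.2115
10. canonical 6-gon: [(7.9881, 22.0397) (6.3586, 20.9959) (6.4032, 11.88) (11.788, 9.8376) (14, 9.87) (14, 20.9251)]
11. shoelace: 83.2115

Area of P6's cell: 83.2115 (6 vertices)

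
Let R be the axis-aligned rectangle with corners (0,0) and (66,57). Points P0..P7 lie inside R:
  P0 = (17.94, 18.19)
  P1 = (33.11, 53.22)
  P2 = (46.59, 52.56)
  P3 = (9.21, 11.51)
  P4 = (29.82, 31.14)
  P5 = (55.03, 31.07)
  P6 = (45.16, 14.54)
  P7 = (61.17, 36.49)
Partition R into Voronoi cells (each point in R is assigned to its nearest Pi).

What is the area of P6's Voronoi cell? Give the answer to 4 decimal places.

Area of P6's cell: 740.8842

1. box [0,66]×[0,57]: [(0, 0) (66, 0) (66, 57) (0, 57)]
2. ⊥bis P6·P0 via (31.55,16.365): [(29.3556, 0) (66, 0) (66, 57) (36.9989, 57)]  |A|=1870.8988
3. ⊥bis P6·P1 via (39.135,33.88): [(33.6704, 32.1776) (29.3556, 0) (66, 0) (66, 42.2493)]  |A|=1272.5167
4. ⊥bis P6·P2 via (45.875,33.55): [(38.9159, 33.8117) (33.6704, 32.1776) (29.3556, 0) (66, 0) (66, 32.7931)]  |A|=1144.4603
5. ⊥bis P6·P3 via (27.185,13.025): [(38.9159, 33.8117) (33.6704, 32.1776) (29.3556, 0) (66, 0) (66, 32.7931)]  |A|=1144.4603
6. ⊥bis P6·P4 via (37.49,22.84): [(48.9544, 33.4342) (31.7009, 17.4903) (29.3556, 0) (66, 0) (66, 32.7931)]  |A|=1024.2649
7. ⊥bis P6·P5 via (50.095,22.805): [(42.4147, 27.3909) (31.7009, 17.4903) (29.3556, 0) (66, 0) (66, 13.3082)]  |A|=740.8842
8. ⊥bis P6·P7 via (53.165,25.515): [(42.4147, 27.3909) (31.7009, 17.4903) (29.3556, 0) (66, 0) (66, 13.3082)]  |A|=740.8842
9. canonical 5-gon: [(42.4147, 27.3909) (31.7009, 17.4903) (29.3556, 0) (66, 0) (66, 13.3082)]
10. shoelace: 740.8842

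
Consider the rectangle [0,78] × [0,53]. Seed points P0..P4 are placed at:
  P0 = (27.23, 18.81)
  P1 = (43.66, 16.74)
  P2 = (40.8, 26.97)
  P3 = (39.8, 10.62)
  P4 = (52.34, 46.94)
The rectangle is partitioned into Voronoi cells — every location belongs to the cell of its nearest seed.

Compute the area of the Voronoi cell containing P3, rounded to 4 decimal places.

1. box [0,78]×[0,53]: [(0, 0) (78, 0) (78, 53) (0, 53)]
2. ⊥bis P3·P0 via (33.515,14.715): [(23.9274, 0) (78, 0) (78, 53) (58.4596, 53)]  |A|=1950.7428
3. ⊥bis P3·P1 via (41.73,13.68): [(35.4297, 17.6537) (23.9274, 0) (63.4195, 0)]  |A|=348.5911
4. ⊥bis P3·P2 via (40.3,18.795): [(35.4297, 17.6537) (23.9274, 0) (63.4195, 0)]  |A|=348.5911
5. ⊥bis P3·P4 via (46.07,28.78): [(35.4297, 17.6537) (23.9274, 0) (63.4195, 0)]  |A|=348.5911
6. canonical 3-gon: [(35.4297, 17.6537) (23.9274, 0) (63.4195, 0)]
7. shoelace: 348.5911

Area of P3's cell: 348.5911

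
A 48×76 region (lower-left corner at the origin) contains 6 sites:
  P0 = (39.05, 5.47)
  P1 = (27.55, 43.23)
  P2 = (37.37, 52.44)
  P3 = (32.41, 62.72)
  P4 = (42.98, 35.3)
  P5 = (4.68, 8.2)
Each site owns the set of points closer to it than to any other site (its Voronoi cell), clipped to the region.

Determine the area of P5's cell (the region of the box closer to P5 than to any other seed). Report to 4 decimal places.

1. box [0,48]×[0,76]: [(0, 0) (48, 0) (48, 76) (0, 76)]
2. ⊥bis P5·P0 via (21.865,6.835): [(0, 0) (21.3221, 0) (27.3588, 76) (0, 76)]  |A|=1849.8725
3. ⊥bis P5·P1 via (16.115,25.715): [(0, 36.236) (0, 0) (21.3221, 0) (23.0072, 21.2153)]  |A|=643.0218
4. ⊥bis P5·P2 via (21.025,30.32): [(0, 36.236) (0, 0) (21.3221, 0) (23.0072, 21.2153)]  |A|=643.0218
5. ⊥bis P5·P3 via (18.545,35.46): [(0, 36.236) (0, 0) (21.3221, 0) (23.0072, 21.2153)]  |A|=643.0218
6. ⊥bis P5·P4 via (23.83,21.75): [(0, 36.236) (0, 0) (21.3221, 0) (23.0072, 21.2153)]  |A|=643.0218
7. canonical 4-gon: [(0, 36.236) (0, 0) (21.3221, 0) (23.0072, 21.2153)]
8. shoelace: 643.0218

Area of P5's cell: 643.0218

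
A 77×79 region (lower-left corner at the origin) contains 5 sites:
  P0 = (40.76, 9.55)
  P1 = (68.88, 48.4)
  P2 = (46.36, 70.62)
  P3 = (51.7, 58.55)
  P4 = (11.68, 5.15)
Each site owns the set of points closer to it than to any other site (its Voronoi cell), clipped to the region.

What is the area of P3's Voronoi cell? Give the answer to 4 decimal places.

1. box [0,77]×[0,79]: [(0, 0) (77, 0) (77, 79) (0, 79)]
2. ⊥bis P3·P0 via (46.23,34.05): [(0, 44.3716) (77, 27.1801) (77, 79) (0, 79)]  |A|=3328.2603
3. ⊥bis P3·P1 via (60.29,53.475): [(0, 44.3716) (48.5126, 33.5404) (75.3703, 79) (0, 79)]  |A|=2553.1087
4. ⊥bis P3·P2 via (49.03,64.585): [(2.2208, 43.8757) (48.5126, 33.5404) (73.1613, 75.2612)]  |A|=1093.0405
5. ⊥bis P3·P4 via (31.69,31.85): [(10.6611, 47.6099) (21.3393, 39.6072) (48.5126, 33.5404) (73.1613, 75.2612)]  |A|=1039.3315
6. canonical 4-gon: [(10.6611, 47.6099) (21.3393, 39.6072) (48.5126, 33.5404) (73.1613, 75.2612)]
7. shoelace: 1039.3315

Area of P3's cell: 1039.3315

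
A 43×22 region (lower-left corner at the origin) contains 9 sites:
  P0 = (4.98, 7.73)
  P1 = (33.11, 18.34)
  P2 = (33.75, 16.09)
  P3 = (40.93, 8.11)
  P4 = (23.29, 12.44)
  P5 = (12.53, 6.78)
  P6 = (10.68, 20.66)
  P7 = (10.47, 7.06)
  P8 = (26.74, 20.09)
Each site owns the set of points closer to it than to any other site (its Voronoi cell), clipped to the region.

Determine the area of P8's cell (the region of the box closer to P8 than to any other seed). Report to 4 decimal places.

Area of P8's cell: 58.3383

1. box [0,43]×[0,22]: [(0, 0) (43, 0) (43, 22) (0, 22)]
2. ⊥bis P8·P0 via (15.86,13.91): [(23.7611, 0) (43, 0) (43, 22) (11.2648, 22)]  |A|=560.7157
3. ⊥bis P8·P1 via (29.925,19.215): [(23.7611, 0) (24.6462, 0) (30.6901, 22) (11.2648, 22)]  |A|=223.4146
4. ⊥bis P8·P2 via (30.245,18.09): [(21.8462, 3.3711) (29.0319, 15.964) (30.6901, 22) (11.2648, 22)]  |A|=192.1813
5. ⊥bis P8·P3 via (33.835,14.1): [(21.8462, 3.3711) (29.0319, 15.964) (30.6901, 22) (11.2648, 22)]  |A|=192.1813
6. ⊥bis P8·P4 via (25.015,16.265): [(28.3464, 14.7626) (29.0319, 15.964) (30.6901, 22) (12.2983, 22)]  |A|=67.6272
7. ⊥bis P8·P5 via (19.635,13.435): [(28.3464, 14.7626) (29.0319, 15.964) (30.6901, 22) (12.2983, 22)]  |A|=67.6272
8. ⊥bis P8·P6 via (18.71,20.375): [(18.6658, 19.1284) (28.3464, 14.7626) (29.0319, 15.964) (30.6901, 22) (18.7677, 22)]  |A|=58.3383
9. ⊥bis P8·P7 via (18.605,13.575): [(18.6658, 19.1284) (28.3464, 14.7626) (29.0319, 15.964) (30.6901, 22) (18.7677, 22)]  |A|=58.3383
10. canonical 5-gon: [(18.6658, 19.1284) (28.3464, 14.7626) (29.0319, 15.964) (30.6901, 22) (18.7677, 22)]
11. shoelace: 58.3383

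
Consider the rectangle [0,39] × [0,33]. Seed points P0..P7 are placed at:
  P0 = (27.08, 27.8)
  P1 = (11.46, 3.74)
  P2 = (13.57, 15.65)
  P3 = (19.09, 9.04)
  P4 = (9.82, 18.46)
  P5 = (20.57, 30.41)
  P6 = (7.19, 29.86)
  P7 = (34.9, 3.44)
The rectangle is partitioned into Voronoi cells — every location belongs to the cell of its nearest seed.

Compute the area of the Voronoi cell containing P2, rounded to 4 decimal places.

Area of P2's cell: 104.4012

1. box [0,39]×[0,33]: [(0, 0) (39, 0) (39, 33) (0, 33)]
2. ⊥bis P2·P0 via (20.325,21.725): [(0, 0) (39, 0) (39, 0.9596) (10.185, 33) (0, 33)]  |A|=825.3785
3. ⊥bis P2·P1 via (12.515,9.695): [(0, 11.9122) (34.6746, 5.7692) (10.185, 33) (0, 33)]  |A|=504.2794
4. ⊥bis P2·P3 via (16.33,12.345): [(0, 11.9122) (13.0444, 9.6012) (23.4291, 18.2734) (10.185, 33) (0, 33)]  |A|=390.5908
5. ⊥bis P2·P4 via (11.695,17.055): [(6.9224, 10.6858) (13.0444, 9.6012) (23.4291, 18.2734) (17.5263, 24.837)]  |A|=108.743
6. ⊥bis P2·P5 via (17.07,23.03): [(16.4076, 23.3441) (6.9224, 10.6858) (13.0444, 9.6012) (23.4291, 18.2734) (20.6993, 21.3088)]  |A|=104.4012
7. ⊥bis P2·P6 via (10.38,22.755): [(16.4076, 23.3441) (6.9224, 10.6858) (13.0444, 9.6012) (23.4291, 18.2734) (20.6993, 21.3088)]  |A|=104.4012
8. ⊥bis P2·P7 via (24.235,9.545): [(16.4076, 23.3441) (6.9224, 10.6858) (13.0444, 9.6012) (23.4291, 18.2734) (20.6993, 21.3088)]  |A|=104.4012
9. canonical 5-gon: [(16.4076, 23.3441) (6.9224, 10.6858) (13.0444, 9.6012) (23.4291, 18.2734) (20.6993, 21.3088)]
10. shoelace: 104.4012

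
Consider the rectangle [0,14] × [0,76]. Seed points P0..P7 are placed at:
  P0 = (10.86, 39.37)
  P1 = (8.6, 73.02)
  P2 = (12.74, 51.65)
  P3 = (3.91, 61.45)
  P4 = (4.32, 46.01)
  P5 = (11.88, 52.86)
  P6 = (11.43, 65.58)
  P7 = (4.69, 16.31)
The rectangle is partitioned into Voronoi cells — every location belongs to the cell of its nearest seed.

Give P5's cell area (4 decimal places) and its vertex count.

1. box [0,14]×[0,76]: [(0, 0) (14, 0) (14, 76) (0, 76)]
2. ⊥bis P5·P0 via (11.37,46.115): [(0, 46.9747) (14, 45.9161) (14, 76) (0, 76)]  |A|=413.7641
3. ⊥bis P5·P1 via (10.24,62.94): [(0, 61.274) (0, 46.9747) (14, 45.9161) (14, 63.5517)]  |A|=223.5441
4. ⊥bis P5·P2 via (12.31,52.255): [(0, 61.274) (0, 46.9747) (4.4114, 46.6411) (14, 53.4562) (14, 63.5517)]  |A|=187.3951
5. ⊥bis P5·P3 via (7.895,57.155): [(0, 49.8298) (0, 46.9747) (4.4114, 46.6411) (14, 53.4562) (14, 62.8194)]  |A|=102.1595
6. ⊥bis P5·P4 via (8.1,49.435): [(4.2062, 53.7324) (8.1949, 49.3302) (14, 53.4562) (14, 62.8194)]  |A|=66.8569
7. ⊥bis P5·P6 via (11.655,59.22): [(10.0598, 59.1636) (4.2062, 53.7324) (8.1949, 49.3302) (14, 53.4562) (14, 59.303)]  |A|=59.9293
8. ⊥bis P5·P7 via (8.285,34.585): [(10.0598, 59.1636) (4.2062, 53.7324) (8.1949, 49.3302) (14, 53.4562) (14, 59.303)]  |A|=59.9293
9. canonical 5-gon: [(10.0598, 59.1636) (4.2062, 53.7324) (8.1949, 49.3302) (14, 53.4562) (14, 59.303)]
10. shoelace: 59.9293

Area of P5's cell: 59.9293 (5 vertices)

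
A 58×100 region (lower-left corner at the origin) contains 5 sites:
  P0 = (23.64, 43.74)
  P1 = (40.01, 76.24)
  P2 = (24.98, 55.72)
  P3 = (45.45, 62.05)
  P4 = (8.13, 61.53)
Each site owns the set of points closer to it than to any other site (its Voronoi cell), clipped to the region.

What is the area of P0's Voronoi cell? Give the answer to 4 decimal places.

1. box [0,58]×[0,100]: [(0, 0) (58, 0) (58, 100) (0, 100)]
2. ⊥bis P0·P1 via (31.825,59.99): [(0, 76.02) (0, 0) (58, 0) (58, 46.8059)]  |A|=3561.95
3. ⊥bis P0·P2 via (24.31,49.73): [(0, 52.4491) (0, 0) (58, 0) (58, 45.9617)]  |A|=2853.9137
4. ⊥bis P0·P3 via (34.545,52.895): [(38.5382, 48.1385) (0, 52.4491) (0, 0) (58, 0) (58, 24.9565)]  |A|=2649.5143
5. ⊥bis P0·P4 via (15.885,52.635): [(38.5382, 48.1385) (13.8898, 50.8955) (0, 38.7859) (0, 0) (58, 0) (58, 24.9565)]  |A|=2554.6239
6. canonical 6-gon: [(38.5382, 48.1385) (13.8898, 50.8955) (0, 38.7859) (0, 0) (58, 0) (58, 24.9565)]
7. shoelace: 2554.6239

Area of P0's cell: 2554.6239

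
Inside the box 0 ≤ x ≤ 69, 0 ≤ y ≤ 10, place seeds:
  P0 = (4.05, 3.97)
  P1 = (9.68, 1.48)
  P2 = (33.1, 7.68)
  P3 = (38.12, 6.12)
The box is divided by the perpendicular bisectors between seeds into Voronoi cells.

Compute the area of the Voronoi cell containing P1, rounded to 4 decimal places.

Area of P1's cell: 134.0764

1. box [0,69]×[0,10]: [(0, 0) (69, 0) (69, 10) (0, 10)]
2. ⊥bis P1·P0 via (6.865,2.725): [(5.6598, 0) (69, 0) (69, 10) (10.0825, 10)]  |A|=611.2883
3. ⊥bis P1·P2 via (21.39,4.58): [(5.6598, 0) (22.6025, 0) (19.9552, 10) (10.0825, 10)]  |A|=134.0764
4. ⊥bis P1·P3 via (23.9,3.8): [(5.6598, 0) (22.6025, 0) (19.9552, 10) (10.0825, 10)]  |A|=134.0764
5. canonical 4-gon: [(5.6598, 0) (22.6025, 0) (19.9552, 10) (10.0825, 10)]
6. shoelace: 134.0764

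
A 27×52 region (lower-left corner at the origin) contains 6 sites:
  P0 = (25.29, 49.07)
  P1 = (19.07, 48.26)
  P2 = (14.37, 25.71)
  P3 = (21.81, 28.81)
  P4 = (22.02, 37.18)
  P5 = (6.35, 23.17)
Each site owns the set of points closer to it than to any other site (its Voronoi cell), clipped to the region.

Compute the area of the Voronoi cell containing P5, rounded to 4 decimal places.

Area of P5's cell: 474.8268

1. box [0,27]×[0,52]: [(0, 0) (27, 0) (27, 52) (0, 52)]
2. ⊥bis P5·P0 via (15.82,36.12): [(0, 47.6888) (0, 0) (27, 0) (27, 27.9444)]  |A|=1021.047
3. ⊥bis P5·P1 via (12.71,35.715): [(24.655, 29.6592) (0, 42.1587) (0, 0) (27, 0) (27, 27.9444)]  |A|=952.8745
4. ⊥bis P5·P2 via (10.36,24.44): [(5.6566, 39.2909) (0, 42.1587) (0, 0) (18.1003, 0)]  |A|=474.8268
5. ⊥bis P5·P3 via (14.08,25.99): [(5.6566, 39.2909) (0, 42.1587) (0, 0) (18.1003, 0)]  |A|=474.8268
6. ⊥bis P5·P4 via (14.185,30.175): [(5.6566, 39.2909) (0, 42.1587) (0, 0) (18.1003, 0)]  |A|=474.8268
7. canonical 4-gon: [(5.6566, 39.2909) (0, 42.1587) (0, 0) (18.1003, 0)]
8. shoelace: 474.8268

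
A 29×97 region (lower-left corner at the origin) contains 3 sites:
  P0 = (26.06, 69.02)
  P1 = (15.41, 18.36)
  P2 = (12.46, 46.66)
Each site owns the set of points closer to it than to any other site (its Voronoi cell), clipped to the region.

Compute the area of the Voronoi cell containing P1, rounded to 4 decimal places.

Area of P1's cell: 944.4980

1. box [0,29]×[0,97]: [(0, 0) (29, 0) (29, 97) (0, 97)]
2. ⊥bis P1·P0 via (20.735,43.69): [(0, 48.049) (0, 0) (29, 0) (29, 41.9525)]  |A|=1305.0218
3. ⊥bis P1·P2 via (13.935,32.51): [(0, 31.0574) (0, 0) (29, 0) (29, 34.0804)]  |A|=944.498
4. canonical 4-gon: [(0, 31.0574) (0, 0) (29, 0) (29, 34.0804)]
5. shoelace: 944.498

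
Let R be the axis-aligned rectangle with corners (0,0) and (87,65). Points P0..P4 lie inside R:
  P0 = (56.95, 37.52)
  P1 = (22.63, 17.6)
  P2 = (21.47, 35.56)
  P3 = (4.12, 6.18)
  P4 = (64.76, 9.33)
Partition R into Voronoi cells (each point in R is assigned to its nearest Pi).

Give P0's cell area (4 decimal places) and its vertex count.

1. box [0,87]×[0,65]: [(0, 0) (87, 0) (87, 65) (0, 65)]
2. ⊥bis P0·P1 via (39.79,27.56): [(55.7864, 0) (87, 0) (87, 65) (18.0591, 65)]  |A|=3255.0227
3. ⊥bis P0·P2 via (39.21,36.54): [(39.6972, 27.7198) (55.7864, 0) (87, 0) (87, 65) (37.6378, 65)]  |A|=2890.0736
4. ⊥bis P0·P3 via (30.535,21.85): [(39.6972, 27.7198) (55.7864, 0) (87, 0) (87, 65) (37.6378, 65)]  |A|=2890.0736
5. ⊥bis P0·P4 via (60.855,23.425): [(39.6972, 27.7198) (44.7757, 18.9702) (87, 30.6684) (87, 65) (37.6378, 65)]  |A|=1946.5313
6. canonical 5-gon: [(39.6972, 27.7198) (44.7757, 18.9702) (87, 30.6684) (87, 65) (37.6378, 65)]
7. shoelace: 1946.5313

Area of P0's cell: 1946.5313 (5 vertices)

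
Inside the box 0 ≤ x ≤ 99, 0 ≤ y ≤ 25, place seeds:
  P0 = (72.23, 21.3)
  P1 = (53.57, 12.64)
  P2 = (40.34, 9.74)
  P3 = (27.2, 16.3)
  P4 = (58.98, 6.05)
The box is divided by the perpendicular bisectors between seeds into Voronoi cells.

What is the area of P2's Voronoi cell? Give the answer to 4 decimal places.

Area of P2's cell: 326.8771

1. box [0,99]×[0,25]: [(0, 0) (99, 0) (99, 25) (0, 25)]
2. ⊥bis P2·P0 via (56.285,15.52): [(0, 0) (61.9109, 0) (52.8485, 25) (0, 25)]  |A|=1434.4935
3. ⊥bis P2·P1 via (46.955,11.19): [(0, 0) (49.4078, 0) (43.9279, 25) (0, 25)]  |A|=1166.6962
4. ⊥bis P2·P3 via (33.77,13.02): [(27.2699, 0) (49.4078, 0) (43.9279, 25) (39.7509, 25)]  |A|=328.9363
5. ⊥bis P2·P4 via (49.66,7.895): [(27.2699, 0) (48.0971, 0) (48.7191, 3.1421) (43.9279, 25) (39.7509, 25)]  |A|=326.8771
6. canonical 5-gon: [(27.2699, 0) (48.0971, 0) (48.7191, 3.1421) (43.9279, 25) (39.7509, 25)]
7. shoelace: 326.8771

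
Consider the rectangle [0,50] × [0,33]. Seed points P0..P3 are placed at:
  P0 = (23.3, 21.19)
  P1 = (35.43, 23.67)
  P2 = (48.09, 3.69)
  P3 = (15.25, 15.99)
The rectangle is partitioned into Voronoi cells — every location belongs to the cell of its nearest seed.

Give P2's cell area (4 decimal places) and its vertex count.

Area of P2's cell: 254.1137 (5 vertices)

1. box [0,50]×[0,33]: [(0, 0) (50, 0) (50, 33) (0, 33)]
2. ⊥bis P2·P0 via (35.695,12.44): [(26.9132, 0) (50, 0) (50, 32.7041)]  |A|=377.5154
3. ⊥bis P2·P1 via (41.76,13.68): [(32.3704, 7.7304) (26.9132, 0) (50, 0) (50, 18.9011)]  |A|=255.8452
4. ⊥bis P2·P3 via (31.67,9.84): [(32.3704, 7.7304) (29.1953, 3.2327) (27.9845, 0) (50, 0) (50, 18.9011)]  |A|=254.1137
5. canonical 5-gon: [(32.3704, 7.7304) (29.1953, 3.2327) (27.9845, 0) (50, 0) (50, 18.9011)]
6. shoelace: 254.1137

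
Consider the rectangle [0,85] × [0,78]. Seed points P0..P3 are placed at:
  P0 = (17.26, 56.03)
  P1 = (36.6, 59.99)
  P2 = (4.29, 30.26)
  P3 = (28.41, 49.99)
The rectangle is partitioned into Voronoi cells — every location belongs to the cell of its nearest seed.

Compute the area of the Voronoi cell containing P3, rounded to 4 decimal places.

Area of P3's cell: 1956.4859

1. box [0,85]×[0,78]: [(0, 0) (85, 0) (85, 78) (0, 78)]
2. ⊥bis P3·P0 via (22.835,53.01): [(0, 10.856) (0, 0) (85, 0) (85, 78) (36.3722, 78)]  |A|=5408.9128
3. ⊥bis P3·P1 via (32.505,54.99): [(26.5497, 59.8674) (0, 10.856) (0, 0) (85, 0) (85, 11.9966)]  |A|=3039.0785
4. ⊥bis P3·P2 via (16.35,40.125): [(26.5497, 59.8674) (16.0523, 40.4889) (49.172, 0) (85, 0) (85, 11.9966)]  |A|=1956.4859
5. canonical 5-gon: [(26.5497, 59.8674) (16.0523, 40.4889) (49.172, 0) (85, 0) (85, 11.9966)]
6. shoelace: 1956.4859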